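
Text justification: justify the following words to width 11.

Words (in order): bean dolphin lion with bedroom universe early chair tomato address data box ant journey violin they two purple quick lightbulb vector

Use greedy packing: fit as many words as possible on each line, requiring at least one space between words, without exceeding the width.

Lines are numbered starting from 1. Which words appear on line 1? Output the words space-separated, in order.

Answer: bean

Derivation:
Line 1: ['bean'] (min_width=4, slack=7)
Line 2: ['dolphin'] (min_width=7, slack=4)
Line 3: ['lion', 'with'] (min_width=9, slack=2)
Line 4: ['bedroom'] (min_width=7, slack=4)
Line 5: ['universe'] (min_width=8, slack=3)
Line 6: ['early', 'chair'] (min_width=11, slack=0)
Line 7: ['tomato'] (min_width=6, slack=5)
Line 8: ['address'] (min_width=7, slack=4)
Line 9: ['data', 'box'] (min_width=8, slack=3)
Line 10: ['ant', 'journey'] (min_width=11, slack=0)
Line 11: ['violin', 'they'] (min_width=11, slack=0)
Line 12: ['two', 'purple'] (min_width=10, slack=1)
Line 13: ['quick'] (min_width=5, slack=6)
Line 14: ['lightbulb'] (min_width=9, slack=2)
Line 15: ['vector'] (min_width=6, slack=5)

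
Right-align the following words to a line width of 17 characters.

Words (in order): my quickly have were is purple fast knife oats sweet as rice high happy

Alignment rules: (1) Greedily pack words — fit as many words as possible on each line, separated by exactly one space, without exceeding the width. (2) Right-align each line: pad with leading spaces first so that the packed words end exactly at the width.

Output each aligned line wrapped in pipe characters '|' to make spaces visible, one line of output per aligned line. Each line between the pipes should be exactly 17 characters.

Line 1: ['my', 'quickly', 'have'] (min_width=15, slack=2)
Line 2: ['were', 'is', 'purple'] (min_width=14, slack=3)
Line 3: ['fast', 'knife', 'oats'] (min_width=15, slack=2)
Line 4: ['sweet', 'as', 'rice'] (min_width=13, slack=4)
Line 5: ['high', 'happy'] (min_width=10, slack=7)

Answer: |  my quickly have|
|   were is purple|
|  fast knife oats|
|    sweet as rice|
|       high happy|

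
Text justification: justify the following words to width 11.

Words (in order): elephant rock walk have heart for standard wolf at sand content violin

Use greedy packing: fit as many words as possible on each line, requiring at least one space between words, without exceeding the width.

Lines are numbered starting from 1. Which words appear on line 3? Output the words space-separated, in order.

Answer: have heart

Derivation:
Line 1: ['elephant'] (min_width=8, slack=3)
Line 2: ['rock', 'walk'] (min_width=9, slack=2)
Line 3: ['have', 'heart'] (min_width=10, slack=1)
Line 4: ['for'] (min_width=3, slack=8)
Line 5: ['standard'] (min_width=8, slack=3)
Line 6: ['wolf', 'at'] (min_width=7, slack=4)
Line 7: ['sand'] (min_width=4, slack=7)
Line 8: ['content'] (min_width=7, slack=4)
Line 9: ['violin'] (min_width=6, slack=5)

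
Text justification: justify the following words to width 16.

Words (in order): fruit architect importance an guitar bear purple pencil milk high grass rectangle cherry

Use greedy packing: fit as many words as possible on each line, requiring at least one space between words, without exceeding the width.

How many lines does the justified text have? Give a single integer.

Answer: 6

Derivation:
Line 1: ['fruit', 'architect'] (min_width=15, slack=1)
Line 2: ['importance', 'an'] (min_width=13, slack=3)
Line 3: ['guitar', 'bear'] (min_width=11, slack=5)
Line 4: ['purple', 'pencil'] (min_width=13, slack=3)
Line 5: ['milk', 'high', 'grass'] (min_width=15, slack=1)
Line 6: ['rectangle', 'cherry'] (min_width=16, slack=0)
Total lines: 6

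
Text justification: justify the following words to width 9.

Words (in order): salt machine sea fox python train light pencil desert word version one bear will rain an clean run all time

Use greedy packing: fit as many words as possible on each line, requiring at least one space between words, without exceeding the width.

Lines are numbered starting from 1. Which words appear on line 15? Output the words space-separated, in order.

Answer: time

Derivation:
Line 1: ['salt'] (min_width=4, slack=5)
Line 2: ['machine'] (min_width=7, slack=2)
Line 3: ['sea', 'fox'] (min_width=7, slack=2)
Line 4: ['python'] (min_width=6, slack=3)
Line 5: ['train'] (min_width=5, slack=4)
Line 6: ['light'] (min_width=5, slack=4)
Line 7: ['pencil'] (min_width=6, slack=3)
Line 8: ['desert'] (min_width=6, slack=3)
Line 9: ['word'] (min_width=4, slack=5)
Line 10: ['version'] (min_width=7, slack=2)
Line 11: ['one', 'bear'] (min_width=8, slack=1)
Line 12: ['will', 'rain'] (min_width=9, slack=0)
Line 13: ['an', 'clean'] (min_width=8, slack=1)
Line 14: ['run', 'all'] (min_width=7, slack=2)
Line 15: ['time'] (min_width=4, slack=5)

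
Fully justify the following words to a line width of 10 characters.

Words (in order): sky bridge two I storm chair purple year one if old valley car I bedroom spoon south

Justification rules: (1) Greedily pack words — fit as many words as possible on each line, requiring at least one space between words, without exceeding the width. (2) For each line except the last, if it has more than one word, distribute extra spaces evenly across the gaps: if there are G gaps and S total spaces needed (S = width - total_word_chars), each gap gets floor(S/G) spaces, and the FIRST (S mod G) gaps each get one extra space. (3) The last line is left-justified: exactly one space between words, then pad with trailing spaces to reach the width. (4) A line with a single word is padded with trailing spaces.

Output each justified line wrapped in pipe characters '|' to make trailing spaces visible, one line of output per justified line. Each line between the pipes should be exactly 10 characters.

Line 1: ['sky', 'bridge'] (min_width=10, slack=0)
Line 2: ['two', 'I'] (min_width=5, slack=5)
Line 3: ['storm'] (min_width=5, slack=5)
Line 4: ['chair'] (min_width=5, slack=5)
Line 5: ['purple'] (min_width=6, slack=4)
Line 6: ['year', 'one'] (min_width=8, slack=2)
Line 7: ['if', 'old'] (min_width=6, slack=4)
Line 8: ['valley', 'car'] (min_width=10, slack=0)
Line 9: ['I', 'bedroom'] (min_width=9, slack=1)
Line 10: ['spoon'] (min_width=5, slack=5)
Line 11: ['south'] (min_width=5, slack=5)

Answer: |sky bridge|
|two      I|
|storm     |
|chair     |
|purple    |
|year   one|
|if     old|
|valley car|
|I  bedroom|
|spoon     |
|south     |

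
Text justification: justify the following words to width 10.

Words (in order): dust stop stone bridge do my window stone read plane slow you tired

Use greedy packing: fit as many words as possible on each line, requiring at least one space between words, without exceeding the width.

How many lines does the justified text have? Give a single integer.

Line 1: ['dust', 'stop'] (min_width=9, slack=1)
Line 2: ['stone'] (min_width=5, slack=5)
Line 3: ['bridge', 'do'] (min_width=9, slack=1)
Line 4: ['my', 'window'] (min_width=9, slack=1)
Line 5: ['stone', 'read'] (min_width=10, slack=0)
Line 6: ['plane', 'slow'] (min_width=10, slack=0)
Line 7: ['you', 'tired'] (min_width=9, slack=1)
Total lines: 7

Answer: 7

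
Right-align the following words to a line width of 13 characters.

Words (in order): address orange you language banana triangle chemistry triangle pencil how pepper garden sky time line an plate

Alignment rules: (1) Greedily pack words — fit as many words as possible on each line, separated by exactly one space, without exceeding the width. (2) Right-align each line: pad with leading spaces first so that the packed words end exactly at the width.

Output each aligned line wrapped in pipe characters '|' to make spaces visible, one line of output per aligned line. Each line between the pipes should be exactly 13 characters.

Answer: |      address|
|   orange you|
|     language|
|       banana|
|     triangle|
|    chemistry|
|     triangle|
|   pencil how|
|pepper garden|
|sky time line|
|     an plate|

Derivation:
Line 1: ['address'] (min_width=7, slack=6)
Line 2: ['orange', 'you'] (min_width=10, slack=3)
Line 3: ['language'] (min_width=8, slack=5)
Line 4: ['banana'] (min_width=6, slack=7)
Line 5: ['triangle'] (min_width=8, slack=5)
Line 6: ['chemistry'] (min_width=9, slack=4)
Line 7: ['triangle'] (min_width=8, slack=5)
Line 8: ['pencil', 'how'] (min_width=10, slack=3)
Line 9: ['pepper', 'garden'] (min_width=13, slack=0)
Line 10: ['sky', 'time', 'line'] (min_width=13, slack=0)
Line 11: ['an', 'plate'] (min_width=8, slack=5)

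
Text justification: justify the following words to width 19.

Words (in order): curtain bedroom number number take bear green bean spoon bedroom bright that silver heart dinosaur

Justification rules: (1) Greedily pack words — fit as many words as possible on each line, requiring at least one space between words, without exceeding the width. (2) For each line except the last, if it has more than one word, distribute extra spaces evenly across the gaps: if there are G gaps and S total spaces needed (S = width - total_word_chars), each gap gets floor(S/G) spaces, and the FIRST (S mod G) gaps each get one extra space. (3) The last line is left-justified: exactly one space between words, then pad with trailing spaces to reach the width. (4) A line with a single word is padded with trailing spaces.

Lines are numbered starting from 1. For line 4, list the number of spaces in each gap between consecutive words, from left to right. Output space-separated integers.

Line 1: ['curtain', 'bedroom'] (min_width=15, slack=4)
Line 2: ['number', 'number', 'take'] (min_width=18, slack=1)
Line 3: ['bear', 'green', 'bean'] (min_width=15, slack=4)
Line 4: ['spoon', 'bedroom'] (min_width=13, slack=6)
Line 5: ['bright', 'that', 'silver'] (min_width=18, slack=1)
Line 6: ['heart', 'dinosaur'] (min_width=14, slack=5)

Answer: 7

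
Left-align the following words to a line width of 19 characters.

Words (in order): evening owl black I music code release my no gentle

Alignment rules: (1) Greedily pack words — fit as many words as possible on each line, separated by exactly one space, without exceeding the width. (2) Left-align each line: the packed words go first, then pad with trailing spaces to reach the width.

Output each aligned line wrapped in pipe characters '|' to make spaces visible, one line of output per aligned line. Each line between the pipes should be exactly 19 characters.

Answer: |evening owl black I|
|music code release |
|my no gentle       |

Derivation:
Line 1: ['evening', 'owl', 'black', 'I'] (min_width=19, slack=0)
Line 2: ['music', 'code', 'release'] (min_width=18, slack=1)
Line 3: ['my', 'no', 'gentle'] (min_width=12, slack=7)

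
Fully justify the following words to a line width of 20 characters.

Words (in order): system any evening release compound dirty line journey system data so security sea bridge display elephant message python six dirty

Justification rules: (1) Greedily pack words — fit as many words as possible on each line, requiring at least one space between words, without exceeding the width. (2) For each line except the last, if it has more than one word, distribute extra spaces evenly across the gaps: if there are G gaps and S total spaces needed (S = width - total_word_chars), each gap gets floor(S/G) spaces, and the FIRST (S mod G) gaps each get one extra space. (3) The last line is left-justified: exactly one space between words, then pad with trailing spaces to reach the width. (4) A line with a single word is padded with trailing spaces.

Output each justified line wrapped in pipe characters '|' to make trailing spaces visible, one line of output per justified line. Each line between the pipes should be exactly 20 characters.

Line 1: ['system', 'any', 'evening'] (min_width=18, slack=2)
Line 2: ['release', 'compound'] (min_width=16, slack=4)
Line 3: ['dirty', 'line', 'journey'] (min_width=18, slack=2)
Line 4: ['system', 'data', 'so'] (min_width=14, slack=6)
Line 5: ['security', 'sea', 'bridge'] (min_width=19, slack=1)
Line 6: ['display', 'elephant'] (min_width=16, slack=4)
Line 7: ['message', 'python', 'six'] (min_width=18, slack=2)
Line 8: ['dirty'] (min_width=5, slack=15)

Answer: |system  any  evening|
|release     compound|
|dirty  line  journey|
|system    data    so|
|security  sea bridge|
|display     elephant|
|message  python  six|
|dirty               |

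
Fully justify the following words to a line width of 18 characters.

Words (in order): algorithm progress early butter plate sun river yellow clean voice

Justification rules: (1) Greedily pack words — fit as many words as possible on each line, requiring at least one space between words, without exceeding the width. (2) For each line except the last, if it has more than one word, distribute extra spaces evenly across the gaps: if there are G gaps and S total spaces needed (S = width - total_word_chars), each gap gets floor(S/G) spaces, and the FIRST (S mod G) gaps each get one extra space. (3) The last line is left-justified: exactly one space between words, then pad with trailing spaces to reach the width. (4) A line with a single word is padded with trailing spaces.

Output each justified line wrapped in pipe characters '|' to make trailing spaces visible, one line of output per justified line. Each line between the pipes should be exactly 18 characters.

Answer: |algorithm progress|
|early butter plate|
|sun  river  yellow|
|clean voice       |

Derivation:
Line 1: ['algorithm', 'progress'] (min_width=18, slack=0)
Line 2: ['early', 'butter', 'plate'] (min_width=18, slack=0)
Line 3: ['sun', 'river', 'yellow'] (min_width=16, slack=2)
Line 4: ['clean', 'voice'] (min_width=11, slack=7)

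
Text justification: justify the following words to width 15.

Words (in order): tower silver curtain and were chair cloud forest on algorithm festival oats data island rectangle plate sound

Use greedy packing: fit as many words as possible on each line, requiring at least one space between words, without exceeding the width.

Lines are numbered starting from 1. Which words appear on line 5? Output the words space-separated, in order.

Line 1: ['tower', 'silver'] (min_width=12, slack=3)
Line 2: ['curtain', 'and'] (min_width=11, slack=4)
Line 3: ['were', 'chair'] (min_width=10, slack=5)
Line 4: ['cloud', 'forest', 'on'] (min_width=15, slack=0)
Line 5: ['algorithm'] (min_width=9, slack=6)
Line 6: ['festival', 'oats'] (min_width=13, slack=2)
Line 7: ['data', 'island'] (min_width=11, slack=4)
Line 8: ['rectangle', 'plate'] (min_width=15, slack=0)
Line 9: ['sound'] (min_width=5, slack=10)

Answer: algorithm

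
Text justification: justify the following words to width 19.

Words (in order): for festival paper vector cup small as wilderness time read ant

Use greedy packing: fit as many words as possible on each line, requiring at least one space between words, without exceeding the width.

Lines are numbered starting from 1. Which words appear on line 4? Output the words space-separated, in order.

Answer: read ant

Derivation:
Line 1: ['for', 'festival', 'paper'] (min_width=18, slack=1)
Line 2: ['vector', 'cup', 'small', 'as'] (min_width=19, slack=0)
Line 3: ['wilderness', 'time'] (min_width=15, slack=4)
Line 4: ['read', 'ant'] (min_width=8, slack=11)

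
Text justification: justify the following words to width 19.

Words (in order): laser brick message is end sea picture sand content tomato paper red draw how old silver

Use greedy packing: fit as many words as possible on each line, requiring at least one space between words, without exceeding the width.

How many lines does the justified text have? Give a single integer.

Answer: 5

Derivation:
Line 1: ['laser', 'brick', 'message'] (min_width=19, slack=0)
Line 2: ['is', 'end', 'sea', 'picture'] (min_width=18, slack=1)
Line 3: ['sand', 'content', 'tomato'] (min_width=19, slack=0)
Line 4: ['paper', 'red', 'draw', 'how'] (min_width=18, slack=1)
Line 5: ['old', 'silver'] (min_width=10, slack=9)
Total lines: 5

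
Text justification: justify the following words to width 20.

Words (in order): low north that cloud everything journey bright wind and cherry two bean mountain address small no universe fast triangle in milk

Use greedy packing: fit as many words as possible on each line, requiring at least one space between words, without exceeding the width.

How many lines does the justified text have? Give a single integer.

Answer: 8

Derivation:
Line 1: ['low', 'north', 'that', 'cloud'] (min_width=20, slack=0)
Line 2: ['everything', 'journey'] (min_width=18, slack=2)
Line 3: ['bright', 'wind', 'and'] (min_width=15, slack=5)
Line 4: ['cherry', 'two', 'bean'] (min_width=15, slack=5)
Line 5: ['mountain', 'address'] (min_width=16, slack=4)
Line 6: ['small', 'no', 'universe'] (min_width=17, slack=3)
Line 7: ['fast', 'triangle', 'in'] (min_width=16, slack=4)
Line 8: ['milk'] (min_width=4, slack=16)
Total lines: 8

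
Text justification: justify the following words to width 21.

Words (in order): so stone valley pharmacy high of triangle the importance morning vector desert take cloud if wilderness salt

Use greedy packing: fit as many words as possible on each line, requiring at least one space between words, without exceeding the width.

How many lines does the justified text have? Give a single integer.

Answer: 7

Derivation:
Line 1: ['so', 'stone', 'valley'] (min_width=15, slack=6)
Line 2: ['pharmacy', 'high', 'of'] (min_width=16, slack=5)
Line 3: ['triangle', 'the'] (min_width=12, slack=9)
Line 4: ['importance', 'morning'] (min_width=18, slack=3)
Line 5: ['vector', 'desert', 'take'] (min_width=18, slack=3)
Line 6: ['cloud', 'if', 'wilderness'] (min_width=19, slack=2)
Line 7: ['salt'] (min_width=4, slack=17)
Total lines: 7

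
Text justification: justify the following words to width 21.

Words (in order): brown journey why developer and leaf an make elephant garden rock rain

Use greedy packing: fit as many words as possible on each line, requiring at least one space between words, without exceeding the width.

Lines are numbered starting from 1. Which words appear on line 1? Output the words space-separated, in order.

Answer: brown journey why

Derivation:
Line 1: ['brown', 'journey', 'why'] (min_width=17, slack=4)
Line 2: ['developer', 'and', 'leaf', 'an'] (min_width=21, slack=0)
Line 3: ['make', 'elephant', 'garden'] (min_width=20, slack=1)
Line 4: ['rock', 'rain'] (min_width=9, slack=12)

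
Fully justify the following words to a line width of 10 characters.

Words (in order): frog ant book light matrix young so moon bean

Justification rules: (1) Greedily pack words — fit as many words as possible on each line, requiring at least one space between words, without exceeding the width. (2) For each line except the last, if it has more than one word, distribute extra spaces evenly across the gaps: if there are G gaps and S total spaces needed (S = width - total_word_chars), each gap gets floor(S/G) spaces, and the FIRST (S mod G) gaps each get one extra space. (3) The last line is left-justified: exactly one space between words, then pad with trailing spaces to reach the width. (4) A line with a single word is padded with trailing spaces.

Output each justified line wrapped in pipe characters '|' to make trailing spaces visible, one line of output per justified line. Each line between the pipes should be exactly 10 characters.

Answer: |frog   ant|
|book light|
|matrix    |
|young   so|
|moon bean |

Derivation:
Line 1: ['frog', 'ant'] (min_width=8, slack=2)
Line 2: ['book', 'light'] (min_width=10, slack=0)
Line 3: ['matrix'] (min_width=6, slack=4)
Line 4: ['young', 'so'] (min_width=8, slack=2)
Line 5: ['moon', 'bean'] (min_width=9, slack=1)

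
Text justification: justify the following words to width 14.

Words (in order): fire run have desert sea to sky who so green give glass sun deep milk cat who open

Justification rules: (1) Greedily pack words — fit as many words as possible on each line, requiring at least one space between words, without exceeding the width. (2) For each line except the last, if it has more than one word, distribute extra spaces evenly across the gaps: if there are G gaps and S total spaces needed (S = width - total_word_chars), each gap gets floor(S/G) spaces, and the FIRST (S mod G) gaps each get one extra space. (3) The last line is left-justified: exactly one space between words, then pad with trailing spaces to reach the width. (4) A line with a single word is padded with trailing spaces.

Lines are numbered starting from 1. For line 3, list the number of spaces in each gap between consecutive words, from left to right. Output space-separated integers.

Answer: 3 3

Derivation:
Line 1: ['fire', 'run', 'have'] (min_width=13, slack=1)
Line 2: ['desert', 'sea', 'to'] (min_width=13, slack=1)
Line 3: ['sky', 'who', 'so'] (min_width=10, slack=4)
Line 4: ['green', 'give'] (min_width=10, slack=4)
Line 5: ['glass', 'sun', 'deep'] (min_width=14, slack=0)
Line 6: ['milk', 'cat', 'who'] (min_width=12, slack=2)
Line 7: ['open'] (min_width=4, slack=10)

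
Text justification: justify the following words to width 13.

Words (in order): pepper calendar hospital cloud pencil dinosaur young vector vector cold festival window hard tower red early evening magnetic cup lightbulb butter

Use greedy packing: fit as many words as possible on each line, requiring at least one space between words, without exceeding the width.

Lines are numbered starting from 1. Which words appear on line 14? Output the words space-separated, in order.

Answer: butter

Derivation:
Line 1: ['pepper'] (min_width=6, slack=7)
Line 2: ['calendar'] (min_width=8, slack=5)
Line 3: ['hospital'] (min_width=8, slack=5)
Line 4: ['cloud', 'pencil'] (min_width=12, slack=1)
Line 5: ['dinosaur'] (min_width=8, slack=5)
Line 6: ['young', 'vector'] (min_width=12, slack=1)
Line 7: ['vector', 'cold'] (min_width=11, slack=2)
Line 8: ['festival'] (min_width=8, slack=5)
Line 9: ['window', 'hard'] (min_width=11, slack=2)
Line 10: ['tower', 'red'] (min_width=9, slack=4)
Line 11: ['early', 'evening'] (min_width=13, slack=0)
Line 12: ['magnetic', 'cup'] (min_width=12, slack=1)
Line 13: ['lightbulb'] (min_width=9, slack=4)
Line 14: ['butter'] (min_width=6, slack=7)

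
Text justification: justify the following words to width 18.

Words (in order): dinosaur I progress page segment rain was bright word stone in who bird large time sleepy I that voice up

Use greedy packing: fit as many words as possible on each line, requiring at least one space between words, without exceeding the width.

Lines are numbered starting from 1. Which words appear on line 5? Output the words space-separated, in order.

Line 1: ['dinosaur', 'I'] (min_width=10, slack=8)
Line 2: ['progress', 'page'] (min_width=13, slack=5)
Line 3: ['segment', 'rain', 'was'] (min_width=16, slack=2)
Line 4: ['bright', 'word', 'stone'] (min_width=17, slack=1)
Line 5: ['in', 'who', 'bird', 'large'] (min_width=17, slack=1)
Line 6: ['time', 'sleepy', 'I', 'that'] (min_width=18, slack=0)
Line 7: ['voice', 'up'] (min_width=8, slack=10)

Answer: in who bird large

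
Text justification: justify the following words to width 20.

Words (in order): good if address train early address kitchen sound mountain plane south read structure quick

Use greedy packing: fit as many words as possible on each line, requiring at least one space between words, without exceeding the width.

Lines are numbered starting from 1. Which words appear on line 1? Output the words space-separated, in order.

Answer: good if address

Derivation:
Line 1: ['good', 'if', 'address'] (min_width=15, slack=5)
Line 2: ['train', 'early', 'address'] (min_width=19, slack=1)
Line 3: ['kitchen', 'sound'] (min_width=13, slack=7)
Line 4: ['mountain', 'plane', 'south'] (min_width=20, slack=0)
Line 5: ['read', 'structure', 'quick'] (min_width=20, slack=0)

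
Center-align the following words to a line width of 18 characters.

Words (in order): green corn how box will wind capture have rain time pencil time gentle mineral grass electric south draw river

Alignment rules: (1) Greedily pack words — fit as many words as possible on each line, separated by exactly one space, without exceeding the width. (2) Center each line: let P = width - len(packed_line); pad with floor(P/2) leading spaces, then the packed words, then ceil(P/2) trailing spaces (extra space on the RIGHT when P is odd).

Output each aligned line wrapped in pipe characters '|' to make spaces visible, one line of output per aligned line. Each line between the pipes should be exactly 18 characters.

Answer: |green corn how box|
|will wind capture |
|  have rain time  |
|pencil time gentle|
|  mineral grass   |
|  electric south  |
|    draw river    |

Derivation:
Line 1: ['green', 'corn', 'how', 'box'] (min_width=18, slack=0)
Line 2: ['will', 'wind', 'capture'] (min_width=17, slack=1)
Line 3: ['have', 'rain', 'time'] (min_width=14, slack=4)
Line 4: ['pencil', 'time', 'gentle'] (min_width=18, slack=0)
Line 5: ['mineral', 'grass'] (min_width=13, slack=5)
Line 6: ['electric', 'south'] (min_width=14, slack=4)
Line 7: ['draw', 'river'] (min_width=10, slack=8)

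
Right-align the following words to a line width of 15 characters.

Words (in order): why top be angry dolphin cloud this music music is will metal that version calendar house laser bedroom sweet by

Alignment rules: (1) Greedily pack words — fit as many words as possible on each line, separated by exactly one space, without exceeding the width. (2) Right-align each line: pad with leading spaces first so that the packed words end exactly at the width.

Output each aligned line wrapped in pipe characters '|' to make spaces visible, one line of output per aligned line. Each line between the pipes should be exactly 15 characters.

Line 1: ['why', 'top', 'be'] (min_width=10, slack=5)
Line 2: ['angry', 'dolphin'] (min_width=13, slack=2)
Line 3: ['cloud', 'this'] (min_width=10, slack=5)
Line 4: ['music', 'music', 'is'] (min_width=14, slack=1)
Line 5: ['will', 'metal', 'that'] (min_width=15, slack=0)
Line 6: ['version'] (min_width=7, slack=8)
Line 7: ['calendar', 'house'] (min_width=14, slack=1)
Line 8: ['laser', 'bedroom'] (min_width=13, slack=2)
Line 9: ['sweet', 'by'] (min_width=8, slack=7)

Answer: |     why top be|
|  angry dolphin|
|     cloud this|
| music music is|
|will metal that|
|        version|
| calendar house|
|  laser bedroom|
|       sweet by|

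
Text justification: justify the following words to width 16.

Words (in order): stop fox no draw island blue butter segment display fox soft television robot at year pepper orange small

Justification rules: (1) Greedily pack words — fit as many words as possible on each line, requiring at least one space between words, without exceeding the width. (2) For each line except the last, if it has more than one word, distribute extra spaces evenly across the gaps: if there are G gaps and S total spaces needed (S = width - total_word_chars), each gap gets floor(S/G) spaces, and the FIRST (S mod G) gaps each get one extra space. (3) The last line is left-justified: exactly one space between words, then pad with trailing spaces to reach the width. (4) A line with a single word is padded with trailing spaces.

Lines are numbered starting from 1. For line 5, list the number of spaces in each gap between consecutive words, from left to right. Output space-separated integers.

Line 1: ['stop', 'fox', 'no', 'draw'] (min_width=16, slack=0)
Line 2: ['island', 'blue'] (min_width=11, slack=5)
Line 3: ['butter', 'segment'] (min_width=14, slack=2)
Line 4: ['display', 'fox', 'soft'] (min_width=16, slack=0)
Line 5: ['television', 'robot'] (min_width=16, slack=0)
Line 6: ['at', 'year', 'pepper'] (min_width=14, slack=2)
Line 7: ['orange', 'small'] (min_width=12, slack=4)

Answer: 1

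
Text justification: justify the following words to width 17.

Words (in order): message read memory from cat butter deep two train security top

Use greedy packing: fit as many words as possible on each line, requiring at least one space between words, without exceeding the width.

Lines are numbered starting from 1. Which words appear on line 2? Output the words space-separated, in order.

Line 1: ['message', 'read'] (min_width=12, slack=5)
Line 2: ['memory', 'from', 'cat'] (min_width=15, slack=2)
Line 3: ['butter', 'deep', 'two'] (min_width=15, slack=2)
Line 4: ['train', 'security'] (min_width=14, slack=3)
Line 5: ['top'] (min_width=3, slack=14)

Answer: memory from cat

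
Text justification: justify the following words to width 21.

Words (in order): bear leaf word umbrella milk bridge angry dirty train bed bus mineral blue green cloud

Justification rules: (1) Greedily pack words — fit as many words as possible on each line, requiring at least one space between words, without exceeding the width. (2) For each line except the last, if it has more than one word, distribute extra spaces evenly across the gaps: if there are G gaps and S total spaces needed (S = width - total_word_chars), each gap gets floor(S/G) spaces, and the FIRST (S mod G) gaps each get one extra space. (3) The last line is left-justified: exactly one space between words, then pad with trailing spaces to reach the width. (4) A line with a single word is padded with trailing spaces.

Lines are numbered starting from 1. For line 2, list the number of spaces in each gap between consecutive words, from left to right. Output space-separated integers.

Answer: 2 1

Derivation:
Line 1: ['bear', 'leaf', 'word'] (min_width=14, slack=7)
Line 2: ['umbrella', 'milk', 'bridge'] (min_width=20, slack=1)
Line 3: ['angry', 'dirty', 'train', 'bed'] (min_width=21, slack=0)
Line 4: ['bus', 'mineral', 'blue'] (min_width=16, slack=5)
Line 5: ['green', 'cloud'] (min_width=11, slack=10)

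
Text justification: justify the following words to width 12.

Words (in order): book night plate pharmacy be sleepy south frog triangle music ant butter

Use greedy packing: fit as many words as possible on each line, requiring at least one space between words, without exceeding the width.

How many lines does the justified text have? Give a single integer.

Line 1: ['book', 'night'] (min_width=10, slack=2)
Line 2: ['plate'] (min_width=5, slack=7)
Line 3: ['pharmacy', 'be'] (min_width=11, slack=1)
Line 4: ['sleepy', 'south'] (min_width=12, slack=0)
Line 5: ['frog'] (min_width=4, slack=8)
Line 6: ['triangle'] (min_width=8, slack=4)
Line 7: ['music', 'ant'] (min_width=9, slack=3)
Line 8: ['butter'] (min_width=6, slack=6)
Total lines: 8

Answer: 8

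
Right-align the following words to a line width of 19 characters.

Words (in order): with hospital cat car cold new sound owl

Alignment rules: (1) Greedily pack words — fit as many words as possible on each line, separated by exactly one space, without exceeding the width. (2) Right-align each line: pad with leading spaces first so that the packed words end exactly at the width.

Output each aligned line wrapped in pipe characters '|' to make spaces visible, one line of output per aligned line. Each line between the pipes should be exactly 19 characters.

Line 1: ['with', 'hospital', 'cat'] (min_width=17, slack=2)
Line 2: ['car', 'cold', 'new', 'sound'] (min_width=18, slack=1)
Line 3: ['owl'] (min_width=3, slack=16)

Answer: |  with hospital cat|
| car cold new sound|
|                owl|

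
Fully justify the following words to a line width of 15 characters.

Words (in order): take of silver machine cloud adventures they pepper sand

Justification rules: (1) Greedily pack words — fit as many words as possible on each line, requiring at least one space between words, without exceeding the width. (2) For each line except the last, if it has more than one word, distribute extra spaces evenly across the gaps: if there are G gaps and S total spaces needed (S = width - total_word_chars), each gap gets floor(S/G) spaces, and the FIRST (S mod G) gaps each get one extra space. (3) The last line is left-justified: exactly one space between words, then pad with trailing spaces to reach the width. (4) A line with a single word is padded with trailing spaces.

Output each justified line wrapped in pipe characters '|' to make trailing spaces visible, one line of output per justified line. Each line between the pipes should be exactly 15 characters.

Line 1: ['take', 'of', 'silver'] (min_width=14, slack=1)
Line 2: ['machine', 'cloud'] (min_width=13, slack=2)
Line 3: ['adventures', 'they'] (min_width=15, slack=0)
Line 4: ['pepper', 'sand'] (min_width=11, slack=4)

Answer: |take  of silver|
|machine   cloud|
|adventures they|
|pepper sand    |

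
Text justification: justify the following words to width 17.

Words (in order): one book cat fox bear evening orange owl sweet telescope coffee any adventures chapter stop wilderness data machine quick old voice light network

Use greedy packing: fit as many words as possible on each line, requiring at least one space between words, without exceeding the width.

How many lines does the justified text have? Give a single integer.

Answer: 10

Derivation:
Line 1: ['one', 'book', 'cat', 'fox'] (min_width=16, slack=1)
Line 2: ['bear', 'evening'] (min_width=12, slack=5)
Line 3: ['orange', 'owl', 'sweet'] (min_width=16, slack=1)
Line 4: ['telescope', 'coffee'] (min_width=16, slack=1)
Line 5: ['any', 'adventures'] (min_width=14, slack=3)
Line 6: ['chapter', 'stop'] (min_width=12, slack=5)
Line 7: ['wilderness', 'data'] (min_width=15, slack=2)
Line 8: ['machine', 'quick', 'old'] (min_width=17, slack=0)
Line 9: ['voice', 'light'] (min_width=11, slack=6)
Line 10: ['network'] (min_width=7, slack=10)
Total lines: 10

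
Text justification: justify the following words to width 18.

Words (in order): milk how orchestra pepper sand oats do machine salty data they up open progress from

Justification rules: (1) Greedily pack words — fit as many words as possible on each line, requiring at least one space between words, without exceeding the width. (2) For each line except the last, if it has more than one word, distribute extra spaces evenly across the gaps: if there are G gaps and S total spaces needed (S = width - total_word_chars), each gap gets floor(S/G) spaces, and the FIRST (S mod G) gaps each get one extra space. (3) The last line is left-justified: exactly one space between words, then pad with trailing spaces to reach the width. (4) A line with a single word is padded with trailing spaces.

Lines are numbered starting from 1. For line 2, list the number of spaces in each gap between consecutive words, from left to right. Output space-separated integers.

Line 1: ['milk', 'how', 'orchestra'] (min_width=18, slack=0)
Line 2: ['pepper', 'sand', 'oats'] (min_width=16, slack=2)
Line 3: ['do', 'machine', 'salty'] (min_width=16, slack=2)
Line 4: ['data', 'they', 'up', 'open'] (min_width=17, slack=1)
Line 5: ['progress', 'from'] (min_width=13, slack=5)

Answer: 2 2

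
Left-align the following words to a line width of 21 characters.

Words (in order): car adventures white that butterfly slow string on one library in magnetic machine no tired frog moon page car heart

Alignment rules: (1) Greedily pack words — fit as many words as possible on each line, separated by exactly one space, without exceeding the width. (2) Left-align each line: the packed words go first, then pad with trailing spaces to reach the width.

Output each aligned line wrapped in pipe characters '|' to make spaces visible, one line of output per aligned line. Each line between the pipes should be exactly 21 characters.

Answer: |car adventures white |
|that butterfly slow  |
|string on one library|
|in magnetic machine  |
|no tired frog moon   |
|page car heart       |

Derivation:
Line 1: ['car', 'adventures', 'white'] (min_width=20, slack=1)
Line 2: ['that', 'butterfly', 'slow'] (min_width=19, slack=2)
Line 3: ['string', 'on', 'one', 'library'] (min_width=21, slack=0)
Line 4: ['in', 'magnetic', 'machine'] (min_width=19, slack=2)
Line 5: ['no', 'tired', 'frog', 'moon'] (min_width=18, slack=3)
Line 6: ['page', 'car', 'heart'] (min_width=14, slack=7)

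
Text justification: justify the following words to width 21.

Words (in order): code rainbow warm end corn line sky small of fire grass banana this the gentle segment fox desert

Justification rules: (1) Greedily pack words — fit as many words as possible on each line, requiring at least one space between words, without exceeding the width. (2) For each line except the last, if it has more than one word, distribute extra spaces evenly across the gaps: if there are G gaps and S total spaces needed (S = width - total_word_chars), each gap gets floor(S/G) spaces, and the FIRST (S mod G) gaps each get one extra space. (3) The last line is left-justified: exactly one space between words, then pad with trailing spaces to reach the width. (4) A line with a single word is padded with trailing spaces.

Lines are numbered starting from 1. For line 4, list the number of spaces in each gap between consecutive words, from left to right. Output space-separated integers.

Line 1: ['code', 'rainbow', 'warm', 'end'] (min_width=21, slack=0)
Line 2: ['corn', 'line', 'sky', 'small'] (min_width=19, slack=2)
Line 3: ['of', 'fire', 'grass', 'banana'] (min_width=20, slack=1)
Line 4: ['this', 'the', 'gentle'] (min_width=15, slack=6)
Line 5: ['segment', 'fox', 'desert'] (min_width=18, slack=3)

Answer: 4 4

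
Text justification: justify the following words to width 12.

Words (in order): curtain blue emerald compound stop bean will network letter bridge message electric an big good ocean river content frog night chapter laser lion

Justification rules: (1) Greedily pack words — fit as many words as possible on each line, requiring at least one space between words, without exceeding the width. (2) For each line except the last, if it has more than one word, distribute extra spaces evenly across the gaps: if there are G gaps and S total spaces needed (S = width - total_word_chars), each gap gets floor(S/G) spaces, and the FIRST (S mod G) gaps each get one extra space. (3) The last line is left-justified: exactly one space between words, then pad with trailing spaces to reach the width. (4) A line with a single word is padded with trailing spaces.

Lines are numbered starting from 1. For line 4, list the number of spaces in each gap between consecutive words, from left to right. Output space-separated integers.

Line 1: ['curtain', 'blue'] (min_width=12, slack=0)
Line 2: ['emerald'] (min_width=7, slack=5)
Line 3: ['compound'] (min_width=8, slack=4)
Line 4: ['stop', 'bean'] (min_width=9, slack=3)
Line 5: ['will', 'network'] (min_width=12, slack=0)
Line 6: ['letter'] (min_width=6, slack=6)
Line 7: ['bridge'] (min_width=6, slack=6)
Line 8: ['message'] (min_width=7, slack=5)
Line 9: ['electric', 'an'] (min_width=11, slack=1)
Line 10: ['big', 'good'] (min_width=8, slack=4)
Line 11: ['ocean', 'river'] (min_width=11, slack=1)
Line 12: ['content', 'frog'] (min_width=12, slack=0)
Line 13: ['night'] (min_width=5, slack=7)
Line 14: ['chapter'] (min_width=7, slack=5)
Line 15: ['laser', 'lion'] (min_width=10, slack=2)

Answer: 4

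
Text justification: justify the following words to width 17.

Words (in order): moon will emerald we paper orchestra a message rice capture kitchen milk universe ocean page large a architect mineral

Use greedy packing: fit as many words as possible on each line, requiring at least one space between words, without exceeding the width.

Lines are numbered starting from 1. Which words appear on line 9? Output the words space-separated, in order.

Line 1: ['moon', 'will', 'emerald'] (min_width=17, slack=0)
Line 2: ['we', 'paper'] (min_width=8, slack=9)
Line 3: ['orchestra', 'a'] (min_width=11, slack=6)
Line 4: ['message', 'rice'] (min_width=12, slack=5)
Line 5: ['capture', 'kitchen'] (min_width=15, slack=2)
Line 6: ['milk', 'universe'] (min_width=13, slack=4)
Line 7: ['ocean', 'page', 'large'] (min_width=16, slack=1)
Line 8: ['a', 'architect'] (min_width=11, slack=6)
Line 9: ['mineral'] (min_width=7, slack=10)

Answer: mineral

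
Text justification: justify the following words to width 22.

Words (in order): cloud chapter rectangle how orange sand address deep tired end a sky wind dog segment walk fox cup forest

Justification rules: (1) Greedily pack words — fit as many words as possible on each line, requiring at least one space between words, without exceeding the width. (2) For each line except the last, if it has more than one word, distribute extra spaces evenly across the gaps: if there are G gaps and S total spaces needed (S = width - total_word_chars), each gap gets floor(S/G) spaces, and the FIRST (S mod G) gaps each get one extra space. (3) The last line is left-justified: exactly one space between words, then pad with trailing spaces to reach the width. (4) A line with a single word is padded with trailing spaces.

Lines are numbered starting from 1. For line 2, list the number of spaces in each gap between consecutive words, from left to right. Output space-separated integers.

Line 1: ['cloud', 'chapter'] (min_width=13, slack=9)
Line 2: ['rectangle', 'how', 'orange'] (min_width=20, slack=2)
Line 3: ['sand', 'address', 'deep'] (min_width=17, slack=5)
Line 4: ['tired', 'end', 'a', 'sky', 'wind'] (min_width=20, slack=2)
Line 5: ['dog', 'segment', 'walk', 'fox'] (min_width=20, slack=2)
Line 6: ['cup', 'forest'] (min_width=10, slack=12)

Answer: 2 2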